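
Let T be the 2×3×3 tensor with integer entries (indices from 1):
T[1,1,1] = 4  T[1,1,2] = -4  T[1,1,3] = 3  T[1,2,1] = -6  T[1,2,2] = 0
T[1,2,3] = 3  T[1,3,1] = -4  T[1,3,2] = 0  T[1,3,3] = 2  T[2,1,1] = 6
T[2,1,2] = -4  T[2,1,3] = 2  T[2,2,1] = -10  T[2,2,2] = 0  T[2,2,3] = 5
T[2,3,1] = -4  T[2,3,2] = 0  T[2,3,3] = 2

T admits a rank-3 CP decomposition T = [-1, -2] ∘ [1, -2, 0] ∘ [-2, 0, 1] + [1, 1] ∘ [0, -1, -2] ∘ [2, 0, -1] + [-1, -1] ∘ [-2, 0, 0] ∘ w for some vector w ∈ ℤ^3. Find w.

Subtract the known terms from T to get the rank-1 residual R = [-1, -1] ∘ [-2, 0, 0] ∘ w, so R[i,j,k] = a[i]·b[j]·w[k]. Pick indices with nonzero a[1]·b[1] = (-1)·(-2) = 2. Only the fibre through (1,1,·) is needed: R[1,1,:] = T[1,1,:] − Σₗ aₗ[1]bₗ[1]cₗ = [4, -4, 3] − (-1)·(1)·[-2, 0, 1] − (1)·(0)·[2, 0, -1] = [2, -4, 4]. Then w[k] = R[1,1,k] / 2 for each k, giving w = [2, -4, 4] / 2 = [1, -2, 2].

w = [1, -2, 2]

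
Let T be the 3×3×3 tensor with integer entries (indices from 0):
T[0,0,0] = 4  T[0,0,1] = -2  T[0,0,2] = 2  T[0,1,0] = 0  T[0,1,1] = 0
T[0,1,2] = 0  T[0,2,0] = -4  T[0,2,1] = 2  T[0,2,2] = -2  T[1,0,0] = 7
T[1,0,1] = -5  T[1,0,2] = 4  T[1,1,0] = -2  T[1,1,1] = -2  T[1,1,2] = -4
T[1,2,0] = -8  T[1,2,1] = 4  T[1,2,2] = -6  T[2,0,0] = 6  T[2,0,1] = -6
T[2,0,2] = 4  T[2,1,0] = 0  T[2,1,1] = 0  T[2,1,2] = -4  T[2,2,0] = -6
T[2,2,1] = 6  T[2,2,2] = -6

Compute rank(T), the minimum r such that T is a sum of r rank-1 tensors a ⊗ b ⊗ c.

3

Lower bound: the mode-3 unfolding of T (rows indexed by k, columns by (i,j) = (0,0), (0,1), (0,2), (1,0), (1,1), (1,2), (2,0), (2,1), (2,2)) is [[4, 0, -4, 7, -2, -8, 6, 0, -6], [-2, 0, 2, -5, -2, 4, -6, 0, 6], [2, 0, -2, 4, -4, -6, 4, -4, -6]].
There the 3×3 minor on rows k ∈ {0, 1, 2}, columns (i,j) ∈ {(0,0), (1,0), (1,1)} is det [[4, 7, -2], [-2, -5, -2], [2, 4, -4]] = 24 ≠ 0, so this unfolding has rank ≥ 3; CP rank is at least every unfolding rank, so rank(T) ≥ 3. (This is only a lower bound: in general the CP rank may exceed every unfolding rank, so we still need to exhibit 3 rank-1 terms summing to T.)
Upper bound: T is a sum of 3 rank-1 terms, T = [0, 1, 1] ⊗ [0, 2, 1] ⊗ [-2, -2, -2] + [0, 1, 2] ⊗ [1, -2, -2] ⊗ [-1, -1, 0] + [1, 2, 2] ⊗ [1, 0, -1] ⊗ [4, -2, 2] (one valid choice — decompositions are not unique — normalised so each a, b is primitive with positive first nonzero entry; check it by expanding all entries), so rank(T) ≤ 3.
These bounds meet, so rank(T) = 3.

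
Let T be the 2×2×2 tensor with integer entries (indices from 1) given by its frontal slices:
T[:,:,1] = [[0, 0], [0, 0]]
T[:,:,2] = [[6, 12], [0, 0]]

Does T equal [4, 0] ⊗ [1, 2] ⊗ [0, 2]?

Reconstruct entry (1,1,2) from the claimed factors: Σₗ aₗ[1]bₗ[1]cₗ[2] = (4)·(1)·(2) = 8, but T[1,1,2] = 6. The claim is false.

No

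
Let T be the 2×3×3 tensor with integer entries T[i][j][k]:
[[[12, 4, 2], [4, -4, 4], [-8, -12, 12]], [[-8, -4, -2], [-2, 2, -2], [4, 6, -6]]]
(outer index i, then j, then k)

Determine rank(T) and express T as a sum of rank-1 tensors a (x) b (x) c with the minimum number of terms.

rank(T) = 3

Lower bound: the mode-3 unfolding of T (rows indexed by k, columns by (i,j) = (0,0), (0,1), (0,2), (1,0), (1,1), (1,2)) is [[12, 4, -8, -8, -2, 4], [4, -4, -12, -4, 2, 6], [2, 4, 12, -2, -2, -6]].
There the 3×3 minor on rows k ∈ {0, 1, 2}, columns (i,j) ∈ {(0,0), (0,1), (0,2)} is det [[12, 4, -8], [4, -4, -12], [2, 4, 12]] = -480 ≠ 0, so this unfolding has rank ≥ 3; CP rank is at least every unfolding rank, so rank(T) ≥ 3. (Unfolding ranks only ever bound the CP rank from below — rank(T) can be strictly larger than all of them — so the matching upper bound has to come from an explicit 3-term decomposition.)
Upper bound: T is a sum of 3 rank-1 terms, T = [1, -1] (x) [1, 0, 0] (x) [4, 4, 2] + [2, -1] (x) [2, 1, -2] (x) [2, 2, -2] + [2, -1] (x) [2, 2, 1] (x) [0, -2, 2] (written with every a and b primitive with positive leading entry and the scale carried by c; CP decompositions are not unique, and this one is verified by expanding entrywise), so rank(T) ≤ 3.
These bounds meet, so rank(T) = 3.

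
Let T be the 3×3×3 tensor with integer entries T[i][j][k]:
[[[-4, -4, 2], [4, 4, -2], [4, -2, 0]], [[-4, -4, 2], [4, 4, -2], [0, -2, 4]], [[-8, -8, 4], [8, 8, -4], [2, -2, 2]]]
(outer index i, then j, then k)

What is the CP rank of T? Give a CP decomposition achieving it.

Lower bound: the mode-1 unfolding of T (rows indexed by i, columns by (j,k) = (0,0), (0,1), (0,2), (1,0), (1,1), (1,2), (2,0), (2,1), (2,2)) is [[-4, -4, 2, 4, 4, -2, 4, -2, 0], [-4, -4, 2, 4, 4, -2, 0, -2, 4], [-8, -8, 4, 8, 8, -4, 2, -2, 2]].
There the 3×3 minor on rows i ∈ {0, 1, 2}, columns (j,k) ∈ {(0,0), (2,0), (2,1)} is det [[-4, 4, -2], [-4, 0, -2], [-8, 2, -2]] = 32 ≠ 0, so this unfolding has rank ≥ 3; CP rank is at least every unfolding rank, so rank(T) ≥ 3. (This is only a lower bound: in general the CP rank may exceed every unfolding rank, so we still need to exhibit 3 rank-1 terms summing to T.)
Upper bound: T is a sum of 3 rank-1 terms, T = (1, -1, 0) ⊗ (0, 0, 1) ⊗ (2, 0, -2) + (1, 1, 1) ⊗ (0, 0, 1) ⊗ (2, -2, 2) + (1, 1, 2) ⊗ (1, -1, 0) ⊗ (-4, -4, 2) (written with every a and b primitive with positive leading entry and the scale carried by c; CP decompositions are not unique, and this one is verified by expanding entrywise), so rank(T) ≤ 3.
These bounds meet, so rank(T) = 3.
Check entry T[1,0,0] = -4: (-1)·(0)·(2) + (1)·(0)·(2) + (1)·(1)·(-4) = -4.

rank(T) = 3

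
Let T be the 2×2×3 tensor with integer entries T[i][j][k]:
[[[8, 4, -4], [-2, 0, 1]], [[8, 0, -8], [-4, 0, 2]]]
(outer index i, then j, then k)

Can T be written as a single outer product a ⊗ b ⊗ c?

No

The mode-3 unfolding of T (rows indexed by k, columns by (i,j) = (0,0), (0,1), (1,0), (1,1)) is [[8, -2, 8, -4], [4, 0, 0, 0], [-4, 1, -8, 2]].
There the 3×3 minor on rows k ∈ {0, 1, 2}, columns (i,j) ∈ {(0,0), (0,1), (1,0)} is det [[8, -2, 8], [4, 0, 0], [-4, 1, -8]] = -32 ≠ 0, so this unfolding has rank ≥ 3; CP rank is at least every unfolding rank, so rank(T) ≥ 3.
In particular rank(T) ≥ 3 > 1, so T is not rank-1.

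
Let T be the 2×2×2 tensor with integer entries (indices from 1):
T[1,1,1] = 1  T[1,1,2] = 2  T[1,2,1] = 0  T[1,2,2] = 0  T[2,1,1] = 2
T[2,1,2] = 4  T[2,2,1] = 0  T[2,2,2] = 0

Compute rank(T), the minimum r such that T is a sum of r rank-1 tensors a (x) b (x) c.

Lower bound: T ≠ 0 (e.g. T[1,1,1] = 1), so rank(T) ≥ 1.
Upper bound: the mode-1 fibre T[:,1,1] = [1, 2] gives a = [1, 2] (primitive direction); the mode-2 fibre T[1,:,1] = [1, 0] gives b = [1, 0]; then c[k] = T[1,1,k] / (a[1]·b[1]) = [1, 2] / 1 = [1, 2].
Expanding [1, 2] (x) [1, 0] (x) [1, 2] reproduces all 8 entries of T, so T = [1, 2] (x) [1, 0] (x) [1, 2] and rank(T) ≤ 1.
These bounds meet, so rank(T) = 1.

1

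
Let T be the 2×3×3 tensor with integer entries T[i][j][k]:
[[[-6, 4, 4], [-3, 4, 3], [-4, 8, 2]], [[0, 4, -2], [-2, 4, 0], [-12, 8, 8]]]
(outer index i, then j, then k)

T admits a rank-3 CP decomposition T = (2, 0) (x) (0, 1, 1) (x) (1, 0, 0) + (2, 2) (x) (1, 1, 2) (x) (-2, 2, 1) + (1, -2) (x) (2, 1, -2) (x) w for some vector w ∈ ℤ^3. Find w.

w = (-1, 0, 1)

Subtract the known terms from T to get the rank-1 residual R = (1, -2) (x) (2, 1, -2) (x) w, so R[i,j,k] = a[i]·b[j]·w[k]. Pick indices with nonzero a[0]·b[0] = (1)·(2) = 2. Only the fibre through (0,0,·) is needed: R[0,0,:] = T[0,0,:] − Σₗ aₗ[0]bₗ[0]cₗ = [-6, 4, 4] − (2)·(0)·(1, 0, 0) − (2)·(1)·(-2, 2, 1) = [-2, 0, 2]. Then w[k] = R[0,0,k] / 2 for each k, giving w = [-2, 0, 2] / 2 = (-1, 0, 1).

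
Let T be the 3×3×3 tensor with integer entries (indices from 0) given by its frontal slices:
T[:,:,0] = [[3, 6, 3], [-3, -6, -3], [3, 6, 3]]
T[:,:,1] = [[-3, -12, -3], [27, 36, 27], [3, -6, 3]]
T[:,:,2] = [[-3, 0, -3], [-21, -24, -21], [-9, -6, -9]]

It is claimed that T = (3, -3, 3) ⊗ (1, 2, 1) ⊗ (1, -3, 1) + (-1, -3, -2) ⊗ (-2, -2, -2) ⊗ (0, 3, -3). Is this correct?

Yes

Reconstruct entrywise from the claimed factors. For example, T[0,2,1] = -3 and Σₗ aₗ[0]bₗ[2]cₗ[1] = (3)·(1)·(-3) + (-1)·(-2)·(3) = -3; checking all 27 entries, every one matches. The claim holds.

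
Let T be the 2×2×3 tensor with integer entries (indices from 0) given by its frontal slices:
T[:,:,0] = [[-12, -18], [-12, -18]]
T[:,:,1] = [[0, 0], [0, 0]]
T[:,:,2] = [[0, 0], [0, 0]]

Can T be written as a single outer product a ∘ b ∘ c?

The mode-1 fibre T[:,0,0] = [-12, -12] gives a = [1, 1] (primitive direction); the mode-2 fibre T[0,:,0] = [-12, -18] gives b = [2, 3]; then c[k] = T[0,0,k] / (a[0]·b[0]) = [-12, 0, 0] / 2 = [-6, 0, 0].
Expanding [1, 1] ∘ [2, 3] ∘ [-6, 0, 0] reproduces all 12 entries of T, so T = [1, 1] ∘ [2, 3] ∘ [-6, 0, 0] and rank(T) ≤ 1.
Equivalently every frontal slice T[:,:,k] is c[k] times the rank-1 matrix [1, 1] ∘ [2, 3]. So T has rank 1 (it is nonzero).

Yes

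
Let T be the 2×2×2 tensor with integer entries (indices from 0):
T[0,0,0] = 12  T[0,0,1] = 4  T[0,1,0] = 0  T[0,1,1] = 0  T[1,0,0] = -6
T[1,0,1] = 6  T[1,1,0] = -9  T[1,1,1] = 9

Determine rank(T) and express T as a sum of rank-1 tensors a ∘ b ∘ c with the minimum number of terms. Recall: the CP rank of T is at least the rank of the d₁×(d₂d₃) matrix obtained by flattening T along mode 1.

Lower bound: the mode-3 unfolding of T (rows indexed by k, columns by (i,j) = (0,0), (0,1), (1,0), (1,1)) is [[12, 0, -6, -9], [4, 0, 6, 9]].
There the 2×2 minor on rows k ∈ {0, 1}, columns (i,j) ∈ {(0,0), (1,0)} is det [[12, -6], [4, 6]] = 96 ≠ 0, so this unfolding has rank ≥ 2; CP rank is at least every unfolding rank, so rank(T) ≥ 2. (Flattening ranks never certify an upper bound on CP rank; for that we must actually write T with 2 rank-1 terms.)
Upper bound — finding two terms. Write S_k = T[:,:,k] for the frontal slices: S₀ = [[12, 0], [-6, -9]], S₁ = [[4, 0], [6, 9]].
If T = a₁ ∘ b₁ ∘ c₁ + a₂ ∘ b₂ ∘ c₂ then each S_k = c₁[k]·a₁b₁ᵀ + c₂[k]·a₂b₂ᵀ. S₀ and S₁ are linearly independent, so a₁b₁ᵀ and a₂b₂ᵀ must span the same plane of matrices: they are the rank-1 matrices of the form x·S₀ + y·S₁.
det(x·S₀ + y·S₁) is −108·x² + 72·xy + 36·y² = (-36)·(x − y)(3·x + y), vanishing at (x:y) = (1:1) and (1:-3).
M₁ = S₀ + S₁ = [[16, 0], [0, 0]] = 16·[1, 0][1, 0]ᵀ and M₂ = S₀ − 3·S₁ = [[0, 0], [-24, -36]] = (-12)·[0, 1][2, 3]ᵀ, so take a₁ = [1, 0], b₁ = [1, 0], a₂ = [0, 1], b₂ = [2, 3].
Each slice is an integer combination of E₁ = a₁b₁ᵀ and E₂ = a₂b₂ᵀ: S₀ = 12·E₁ − 3·E₂, S₁ = 4·E₁ + 3·E₂; reading off coefficients, c₁ = [12, 4] and c₂ = [-3, 3].
Hence T = [1, 0] ∘ [1, 0] ∘ [12, 4] + [0, 1] ∘ [2, 3] ∘ [-3, 3], so rank(T) ≤ 2.
These bounds meet, so rank(T) = 2.
Check entry T[0,0,0] = 12: (1)·(1)·(12) + (0)·(2)·(-3) = 12.

rank(T) = 2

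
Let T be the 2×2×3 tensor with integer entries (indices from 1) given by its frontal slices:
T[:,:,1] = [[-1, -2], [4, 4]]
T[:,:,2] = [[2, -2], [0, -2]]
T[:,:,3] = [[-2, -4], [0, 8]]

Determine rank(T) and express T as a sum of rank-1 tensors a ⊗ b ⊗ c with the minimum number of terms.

Lower bound: the mode-3 unfolding of T (rows indexed by k, columns by (i,j) = (1,1), (1,2), (2,1), (2,2)) is [[-1, -2, 4, 4], [2, -2, 0, -2], [-2, -4, 0, 8]].
There the 3×3 minor on rows k ∈ {1, 2, 3}, columns (i,j) ∈ {(1,1), (1,2), (2,1)} is det [[-1, -2, 4], [2, -2, 0], [-2, -4, 0]] = -48 ≠ 0, so this unfolding has rank ≥ 3; CP rank is at least every unfolding rank, so rank(T) ≥ 3. (Flattening ranks never certify an upper bound on CP rank; for that we must actually write T with 3 rank-1 terms.)
Upper bound: T is a sum of 3 rank-1 terms, T = (0, 1) ⊗ (1, 0) ⊗ (2, -2, -4) + (1, -2) ⊗ (1, 2) ⊗ (-1, 0, -2) + (1, 1) ⊗ (1, -1) ⊗ (0, 2, 0) (one valid choice — decompositions are not unique — normalised so each a, b is primitive with positive first nonzero entry; check it by expanding all entries), so rank(T) ≤ 3.
These bounds meet, so rank(T) = 3.
Check entry T[2,1,3] = 0: (1)·(1)·(-4) + (-2)·(1)·(-2) + (1)·(1)·(0) = 0.

rank(T) = 3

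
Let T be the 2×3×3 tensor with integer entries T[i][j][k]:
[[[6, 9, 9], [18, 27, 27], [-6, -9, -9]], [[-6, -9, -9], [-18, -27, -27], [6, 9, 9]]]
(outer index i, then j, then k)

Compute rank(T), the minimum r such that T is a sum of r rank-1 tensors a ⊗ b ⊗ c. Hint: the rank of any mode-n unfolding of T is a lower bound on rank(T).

1

Lower bound: T ≠ 0 (e.g. T[0,0,0] = 6), so rank(T) ≥ 1.
Upper bound: if T = a ⊗ b ⊗ c then every fibre of T is a multiple of the corresponding factor, so read the factors off the fibres through the nonzero entry T[0,0,0] = 6.
The mode-1 fibre T[:,0,0] = [6, -6] gives a = [1, -1] (primitive direction); the mode-2 fibre T[0,:,0] = [6, 18, -6] gives b = [1, 3, -1]; then c[k] = T[0,0,k] / (a[0]·b[0]) = [6, 9, 9] / 1 = [6, 9, 9].
Expanding [1, -1] ⊗ [1, 3, -1] ⊗ [6, 9, 9] reproduces all 18 entries of T, so T = [1, -1] ⊗ [1, 3, -1] ⊗ [6, 9, 9] and rank(T) ≤ 1.
These bounds meet, so rank(T) = 1.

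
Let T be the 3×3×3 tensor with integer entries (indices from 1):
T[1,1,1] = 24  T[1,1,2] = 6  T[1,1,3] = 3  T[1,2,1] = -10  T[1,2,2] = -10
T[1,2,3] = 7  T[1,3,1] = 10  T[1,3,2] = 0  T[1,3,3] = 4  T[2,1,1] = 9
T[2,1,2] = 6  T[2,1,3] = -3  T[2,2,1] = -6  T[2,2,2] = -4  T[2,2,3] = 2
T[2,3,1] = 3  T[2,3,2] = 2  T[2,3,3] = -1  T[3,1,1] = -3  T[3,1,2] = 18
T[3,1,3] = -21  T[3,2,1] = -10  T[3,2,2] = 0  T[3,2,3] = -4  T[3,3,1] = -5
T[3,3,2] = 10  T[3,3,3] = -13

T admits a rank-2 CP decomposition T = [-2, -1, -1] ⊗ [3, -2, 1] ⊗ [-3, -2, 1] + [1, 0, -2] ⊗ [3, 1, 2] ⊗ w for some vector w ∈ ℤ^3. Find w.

w = [2, -2, 3]

Subtract the known terms from T to get the rank-1 residual R = [1, 0, -2] ⊗ [3, 1, 2] ⊗ w, so R[i,j,k] = a[i]·b[j]·w[k]. Pick indices with nonzero a[1]·b[1] = (1)·(3) = 3. Only the fibre through (1,1,·) is needed: R[1,1,:] = T[1,1,:] − Σₗ aₗ[1]bₗ[1]cₗ = [24, 6, 3] − (-2)·(3)·[-3, -2, 1] = [6, -6, 9]. Then w[k] = R[1,1,k] / 3 for each k, giving w = [6, -6, 9] / 3 = [2, -2, 3].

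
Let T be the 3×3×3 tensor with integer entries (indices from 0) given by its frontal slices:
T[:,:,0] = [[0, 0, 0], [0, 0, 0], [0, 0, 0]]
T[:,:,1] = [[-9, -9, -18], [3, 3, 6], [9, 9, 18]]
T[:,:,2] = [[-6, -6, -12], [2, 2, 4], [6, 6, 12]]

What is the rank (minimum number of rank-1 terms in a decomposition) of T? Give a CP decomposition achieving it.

Lower bound: T ≠ 0 (e.g. T[0,0,1] = -9), so rank(T) ≥ 1.
Upper bound: if T = a (x) b (x) c then every fibre of T is a multiple of the corresponding factor, so read the factors off the fibres through the nonzero entry T[0,0,1] = -9.
The mode-1 fibre T[:,0,1] = [-9, 3, 9] gives a = (3, -1, -3) (primitive direction); the mode-2 fibre T[0,:,1] = [-9, -9, -18] gives b = (1, 1, 2); then c[k] = T[0,0,k] / (a[0]·b[0]) = [0, -9, -6] / 3 = (0, -3, -2).
Expanding (3, -1, -3) (x) (1, 1, 2) (x) (0, -3, -2) reproduces all 27 entries of T, so T = (3, -1, -3) (x) (1, 1, 2) (x) (0, -3, -2) and rank(T) ≤ 1.
These bounds meet, so rank(T) = 1.

rank(T) = 1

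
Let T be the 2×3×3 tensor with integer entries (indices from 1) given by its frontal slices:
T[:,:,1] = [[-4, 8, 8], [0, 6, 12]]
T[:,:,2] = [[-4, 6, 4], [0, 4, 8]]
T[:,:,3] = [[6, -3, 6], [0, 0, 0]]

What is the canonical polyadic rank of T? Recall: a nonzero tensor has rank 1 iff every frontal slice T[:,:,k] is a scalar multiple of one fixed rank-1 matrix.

Lower bound: in the mode-2 unfolding of T (rows indexed by j, columns by (i,k)) the 2×2 minor on rows j ∈ {1, 2}, columns (i,k) ∈ {(1,1), (1,2)} is det [[-4, -4], [8, 6]] = 8 ≠ 0, so that unfolding has rank ≥ 2 and hence rank(T) ≥ 2 (CP rank is at least every unfolding rank, though it can be larger).
Upper bound: with S_k = T[:,:,k], the two rank-1 terms a₁b₁ᵀ, a₂b₂ᵀ are the rank-1 members of the pencil x·S₁ + y·S₂.
The 2×2 minor of x·S₁ + y·S₂ on rows {1,2}, columns {1,2} is −24·x² − 40·xy − 16·y² = (-8)·(3·x + 2·y)(x + y), vanishing at (x:y) = (2:-3) and (1:-1).
M₁ = 2·S₁ − 3·S₂ = [[4, -2, 4], [0, 0, 0]] = 2·[1, 0][2, -1, 2]ᵀ and M₂ = S₁ − S₂ = [[0, 2, 4], [0, 2, 4]] = 2·[1, 1][0, 1, 2]ᵀ, so take a₁ = [1, 0], b₁ = [2, -1, 2], a₂ = [1, 1], b₂ = [0, 1, 2].
Each slice is an integer combination of E₁ = a₁b₁ᵀ and E₂ = a₂b₂ᵀ: S₁ = −2·E₁ + 6·E₂, S₂ = −2·E₁ + 4·E₂, S₃ = 3·E₁; reading off coefficients, c₁ = [-2, -2, 3] and c₂ = [6, 4, 0].
Hence T = [1, 0] ⊗ [2, -1, 2] ⊗ [-2, -2, 3] + [1, 1] ⊗ [0, 1, 2] ⊗ [6, 4, 0], so rank(T) ≤ 2.
These bounds meet, so rank(T) = 2.

2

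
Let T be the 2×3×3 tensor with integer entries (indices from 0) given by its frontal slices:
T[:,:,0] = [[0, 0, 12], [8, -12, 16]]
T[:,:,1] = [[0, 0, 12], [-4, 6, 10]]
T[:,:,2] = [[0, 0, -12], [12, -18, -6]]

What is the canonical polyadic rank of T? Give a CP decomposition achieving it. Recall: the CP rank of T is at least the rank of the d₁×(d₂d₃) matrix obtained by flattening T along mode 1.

Lower bound: the mode-2 unfolding of T (rows indexed by j, columns by (i,k) = (0,0), (0,1), (0,2), (1,0), (1,1), (1,2)) is [[0, 0, 0, 8, -4, 12], [0, 0, 0, -12, 6, -18], [12, 12, -12, 16, 10, -6]].
There the 2×2 minor on rows j ∈ {0, 2}, columns (i,k) ∈ {(0,0), (1,0)} is det [[0, 8], [12, 16]] = -96 ≠ 0, so this unfolding has rank ≥ 2; CP rank is at least every unfolding rank, so rank(T) ≥ 2. (This is only a lower bound: in general the CP rank may exceed every unfolding rank, so we still need to exhibit 2 rank-1 terms summing to T.)
Upper bound — finding two terms. Write S_k = T[:,:,k] for the frontal slices: S₀ = [[0, 0, 12], [8, -12, 16]], S₁ = [[0, 0, 12], [-4, 6, 10]], S₂ = [[0, 0, -12], [12, -18, -6]].
If T = a₁ (x) b₁ (x) c₁ + a₂ (x) b₂ (x) c₂ then each S_k = c₁[k]·a₁b₁ᵀ + c₂[k]·a₂b₂ᵀ. S₀ and S₁ are linearly independent, so a₁b₁ᵀ and a₂b₂ᵀ must span the same plane of matrices: they are the rank-1 matrices of the form x·S₀ + y·S₁.
The 2×2 minor of x·S₀ + y·S₁ on rows {0,1}, columns {0,2} is −96·x² − 48·xy + 48·y² = (-48)·(2·x − y)(x + y), vanishing at (x:y) = (1:2) and (1:-1).
M₁ = S₀ + 2·S₁ = [[0, 0, 36], [0, 0, 36]] = 36·(1, 1)(0, 0, 1)ᵀ and M₂ = S₀ − S₁ = [[0, 0, 0], [12, -18, 6]] = 6·(0, 1)(2, -3, 1)ᵀ, so take a₁ = (1, 1), b₁ = (0, 0, 1), a₂ = (0, 1), b₂ = (2, -3, 1).
Each slice is an integer combination of E₁ = a₁b₁ᵀ and E₂ = a₂b₂ᵀ: S₀ = 12·E₁ + 4·E₂, S₁ = 12·E₁ − 2·E₂, S₂ = −12·E₁ + 6·E₂; reading off coefficients, c₁ = (12, 12, -12) and c₂ = (4, -2, 6).
Hence T = (1, 1) (x) (0, 0, 1) (x) (12, 12, -12) + (0, 1) (x) (2, -3, 1) (x) (4, -2, 6), so rank(T) ≤ 2.
These bounds meet, so rank(T) = 2.

rank(T) = 2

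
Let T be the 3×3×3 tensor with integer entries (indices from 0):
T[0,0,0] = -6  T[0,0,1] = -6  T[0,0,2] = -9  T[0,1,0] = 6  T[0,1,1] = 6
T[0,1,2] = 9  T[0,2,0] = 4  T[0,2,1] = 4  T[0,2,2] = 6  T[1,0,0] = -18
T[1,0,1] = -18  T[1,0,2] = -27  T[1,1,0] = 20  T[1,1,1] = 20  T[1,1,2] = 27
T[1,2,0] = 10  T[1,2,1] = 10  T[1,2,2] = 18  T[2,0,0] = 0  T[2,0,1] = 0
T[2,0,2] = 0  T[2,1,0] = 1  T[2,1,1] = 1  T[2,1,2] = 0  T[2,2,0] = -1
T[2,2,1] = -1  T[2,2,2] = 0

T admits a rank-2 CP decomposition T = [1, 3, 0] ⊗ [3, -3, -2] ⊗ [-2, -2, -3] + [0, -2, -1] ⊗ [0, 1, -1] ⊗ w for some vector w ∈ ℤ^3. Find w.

Subtract the known terms from T to get the rank-1 residual R = [0, -2, -1] ⊗ [0, 1, -1] ⊗ w, so R[i,j,k] = a[i]·b[j]·w[k]. Pick indices with nonzero a[1]·b[1] = (-2)·(1) = -2. Only the fibre through (1,1,·) is needed: R[1,1,:] = T[1,1,:] − Σₗ aₗ[1]bₗ[1]cₗ = [20, 20, 27] − (3)·(-3)·[-2, -2, -3] = [2, 2, 0]. Then w[k] = R[1,1,k] / -2 for each k, giving w = [2, 2, 0] / -2 = [-1, -1, 0].

w = [-1, -1, 0]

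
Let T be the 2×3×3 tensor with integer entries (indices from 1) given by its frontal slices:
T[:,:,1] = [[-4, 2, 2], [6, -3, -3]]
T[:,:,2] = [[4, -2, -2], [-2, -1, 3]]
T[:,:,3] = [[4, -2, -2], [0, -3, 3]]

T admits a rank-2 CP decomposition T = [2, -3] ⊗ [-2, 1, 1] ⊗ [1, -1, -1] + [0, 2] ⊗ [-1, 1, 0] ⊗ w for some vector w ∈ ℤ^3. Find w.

w = [0, -2, -3]

Subtract the known terms from T to get the rank-1 residual R = [0, 2] ⊗ [-1, 1, 0] ⊗ w, so R[i,j,k] = a[i]·b[j]·w[k]. Pick indices with nonzero a[2]·b[1] = (2)·(-1) = -2. Only the fibre through (2,1,·) is needed: R[2,1,:] = T[2,1,:] − Σₗ aₗ[2]bₗ[1]cₗ = [6, -2, 0] − (-3)·(-2)·[1, -1, -1] = [0, 4, 6]. Then w[k] = R[2,1,k] / -2 for each k, giving w = [0, 4, 6] / -2 = [0, -2, -3].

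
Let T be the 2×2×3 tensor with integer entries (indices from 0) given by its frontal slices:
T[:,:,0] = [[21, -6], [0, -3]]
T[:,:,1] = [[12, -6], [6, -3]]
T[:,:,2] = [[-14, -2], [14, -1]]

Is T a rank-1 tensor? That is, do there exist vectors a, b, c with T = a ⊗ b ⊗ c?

No

The mode-1 unfolding of T (rows indexed by i, columns by (j,k) = (0,0), (0,1), (0,2), (1,0), (1,1), (1,2)) is [[21, 12, -14, -6, -6, -2], [0, 6, 14, -3, -3, -1]].
There the 2×2 minor on rows i ∈ {0, 1}, columns (j,k) ∈ {(0,0), (0,1)} is det [[21, 12], [0, 6]] = 126 ≠ 0, so this unfolding has rank ≥ 2; CP rank is at least every unfolding rank, so rank(T) ≥ 2.
In particular rank(T) ≥ 2 > 1, so T is not rank-1.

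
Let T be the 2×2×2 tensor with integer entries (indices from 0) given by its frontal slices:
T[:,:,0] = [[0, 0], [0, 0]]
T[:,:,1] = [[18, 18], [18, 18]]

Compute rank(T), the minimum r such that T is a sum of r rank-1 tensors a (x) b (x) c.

Lower bound: T ≠ 0 (e.g. T[0,0,1] = 18), so rank(T) ≥ 1.
Upper bound: the mode-1 fibre T[:,0,1] = [18, 18] gives a = (1, 1) (primitive direction); the mode-2 fibre T[0,:,1] = [18, 18] gives b = (1, 1); then c[k] = T[0,0,k] / (a[0]·b[0]) = [0, 18] / 1 = (0, 18).
Expanding (1, 1) (x) (1, 1) (x) (0, 18) reproduces all 8 entries of T, so T = (1, 1) (x) (1, 1) (x) (0, 18) and rank(T) ≤ 1.
These bounds meet, so rank(T) = 1.

1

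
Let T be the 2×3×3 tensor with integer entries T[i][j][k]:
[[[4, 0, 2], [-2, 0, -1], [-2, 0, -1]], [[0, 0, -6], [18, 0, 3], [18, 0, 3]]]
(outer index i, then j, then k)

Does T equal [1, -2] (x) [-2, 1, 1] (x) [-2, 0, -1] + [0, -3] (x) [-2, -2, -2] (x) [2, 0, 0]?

No

Reconstruct entry (1,0,0) from the claimed factors: Σₗ aₗ[1]bₗ[0]cₗ[0] = (-2)·(-2)·(-2) + (-3)·(-2)·(2) = 4, but T[1,0,0] = 0. The claim is false.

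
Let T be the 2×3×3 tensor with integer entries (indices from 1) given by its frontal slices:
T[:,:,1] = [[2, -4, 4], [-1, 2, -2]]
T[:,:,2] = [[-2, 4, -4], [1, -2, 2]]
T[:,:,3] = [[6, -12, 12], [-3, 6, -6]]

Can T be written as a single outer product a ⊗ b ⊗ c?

If T = a ⊗ b ⊗ c then every fibre of T is a multiple of the corresponding factor, so read the factors off the fibres through the nonzero entry T[1,1,1] = 2.
The mode-1 fibre T[:,1,1] = [2, -1] gives a = [2, -1] (primitive direction); the mode-2 fibre T[1,:,1] = [2, -4, 4] gives b = [1, -2, 2]; then c[k] = T[1,1,k] / (a[1]·b[1]) = [2, -2, 6] / 2 = [1, -1, 3].
Expanding [2, -1] ⊗ [1, -2, 2] ⊗ [1, -1, 3] reproduces all 18 entries of T, so T = [2, -1] ⊗ [1, -2, 2] ⊗ [1, -1, 3] and rank(T) ≤ 1.
Equivalently every frontal slice T[:,:,k] is c[k] times the rank-1 matrix [2, -1] ⊗ [1, -2, 2]. So T has rank 1 (it is nonzero).

Yes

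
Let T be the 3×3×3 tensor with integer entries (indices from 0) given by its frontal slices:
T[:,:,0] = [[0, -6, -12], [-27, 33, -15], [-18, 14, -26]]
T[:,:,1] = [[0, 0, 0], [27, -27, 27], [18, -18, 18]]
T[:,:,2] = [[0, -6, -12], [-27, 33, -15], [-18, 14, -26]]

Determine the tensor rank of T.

Lower bound: the mode-3 unfolding of T (rows indexed by k, columns by (i,j) = (0,0), (0,1), (0,2), (1,0), (1,1), (1,2), (2,0), (2,1), (2,2)) is [[0, -6, -12, -27, 33, -15, -18, 14, -26], [0, 0, 0, 27, -27, 27, 18, -18, 18], [0, -6, -12, -27, 33, -15, -18, 14, -26]].
There the 2×2 minor on rows k ∈ {0, 1}, columns (i,j) ∈ {(0,1), (1,0)} is det [[-6, -27], [0, 27]] = -162 ≠ 0, so this unfolding has rank ≥ 2; CP rank is at least every unfolding rank, so rank(T) ≥ 2. (Unfolding ranks only ever bound the CP rank from below — rank(T) can be strictly larger than all of them — so the matching upper bound has to come from an explicit 2-term decomposition.)
Upper bound — finding two terms. Write S_k = T[:,:,k] for the frontal slices: S₀ = [[0, -6, -12], [-27, 33, -15], [-18, 14, -26]], S₁ = [[0, 0, 0], [27, -27, 27], [18, -18, 18]], S₂ = [[0, -6, -12], [-27, 33, -15], [-18, 14, -26]].
If T = a₁ ⊗ b₁ ⊗ c₁ + a₂ ⊗ b₂ ⊗ c₂ then each S_k = c₁[k]·a₁b₁ᵀ + c₂[k]·a₂b₂ᵀ. S₀ and S₁ are linearly independent, so a₁b₁ᵀ and a₂b₂ᵀ must span the same plane of matrices: they are the rank-1 matrices of the form x·S₀ + y·S₁.
The 2×2 minor of x·S₀ + y·S₁ on rows {0,1}, columns {0,1} is −162·x² + 162·xy = (-162)·(x − y)(x), vanishing at (x:y) = (1:1) and (0:1).
M₁ = S₀ + S₁ = [[0, -6, -12], [0, 6, 12], [0, -4, -8]] = (-2)·[3, -3, 2][0, 1, 2]ᵀ and M₂ = S₁ = [[0, 0, 0], [27, -27, 27], [18, -18, 18]] = 9·[0, 3, 2][1, -1, 1]ᵀ, so take a₁ = [3, -3, 2], b₁ = [0, 1, 2], a₂ = [0, 3, 2], b₂ = [1, -1, 1].
Each slice is an integer combination of E₁ = a₁b₁ᵀ and E₂ = a₂b₂ᵀ: S₀ = −2·E₁ − 9·E₂, S₁ = 9·E₂, S₂ = −2·E₁ − 9·E₂; reading off coefficients, c₁ = [-2, 0, -2] and c₂ = [-9, 9, -9].
Hence T = [3, -3, 2] ⊗ [0, 1, 2] ⊗ [-2, 0, -2] + [0, 3, 2] ⊗ [1, -1, 1] ⊗ [-9, 9, -9], so rank(T) ≤ 2.
These bounds meet, so rank(T) = 2.
Check entry T[0,1,1] = 0: (3)·(1)·(0) + (0)·(-1)·(9) = 0.

2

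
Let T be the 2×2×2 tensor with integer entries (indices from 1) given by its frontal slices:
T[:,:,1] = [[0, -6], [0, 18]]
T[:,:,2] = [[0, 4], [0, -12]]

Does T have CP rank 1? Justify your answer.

Yes

The mode-1 fibre T[:,2,1] = [-6, 18] gives a = (1, -3) (primitive direction); the mode-2 fibre T[1,:,1] = [0, -6] gives b = (0, 1); then c[k] = T[1,2,k] / (a[1]·b[2]) = [-6, 4] / 1 = (-6, 4).
Expanding (1, -3) ⊗ (0, 1) ⊗ (-6, 4) reproduces all 8 entries of T, so T = (1, -3) ⊗ (0, 1) ⊗ (-6, 4) and rank(T) ≤ 1.
Equivalently every frontal slice T[:,:,k] is c[k] times the rank-1 matrix (1, -3) ⊗ (0, 1). So T has rank 1 (it is nonzero).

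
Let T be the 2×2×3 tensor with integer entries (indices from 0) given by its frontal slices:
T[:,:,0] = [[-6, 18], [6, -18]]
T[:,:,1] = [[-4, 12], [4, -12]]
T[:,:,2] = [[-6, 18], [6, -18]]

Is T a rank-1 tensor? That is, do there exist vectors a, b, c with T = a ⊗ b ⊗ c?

The mode-1 fibre T[:,0,0] = [-6, 6] gives a = [1, -1] (primitive direction); the mode-2 fibre T[0,:,0] = [-6, 18] gives b = [1, -3]; then c[k] = T[0,0,k] / (a[0]·b[0]) = [-6, -4, -6] / 1 = [-6, -4, -6].
Expanding [1, -1] ⊗ [1, -3] ⊗ [-6, -4, -6] reproduces all 12 entries of T, so T = [1, -1] ⊗ [1, -3] ⊗ [-6, -4, -6] and rank(T) ≤ 1.
Equivalently every frontal slice T[:,:,k] is c[k] times the rank-1 matrix [1, -1] ⊗ [1, -3]. So T has rank 1 (it is nonzero).

Yes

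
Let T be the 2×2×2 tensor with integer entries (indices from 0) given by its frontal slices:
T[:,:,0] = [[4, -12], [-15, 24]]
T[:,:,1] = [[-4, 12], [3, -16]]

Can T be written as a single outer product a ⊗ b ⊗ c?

No

The mode-3 unfolding of T (rows indexed by k, columns by (i,j) = (0,0), (0,1), (1,0), (1,1)) is [[4, -12, -15, 24], [-4, 12, 3, -16]].
There the 2×2 minor on rows k ∈ {0, 1}, columns (i,j) ∈ {(0,0), (1,0)} is det [[4, -15], [-4, 3]] = -48 ≠ 0, so this unfolding has rank ≥ 2; CP rank is at least every unfolding rank, so rank(T) ≥ 2.
In particular rank(T) ≥ 2 > 1, so T is not rank-1.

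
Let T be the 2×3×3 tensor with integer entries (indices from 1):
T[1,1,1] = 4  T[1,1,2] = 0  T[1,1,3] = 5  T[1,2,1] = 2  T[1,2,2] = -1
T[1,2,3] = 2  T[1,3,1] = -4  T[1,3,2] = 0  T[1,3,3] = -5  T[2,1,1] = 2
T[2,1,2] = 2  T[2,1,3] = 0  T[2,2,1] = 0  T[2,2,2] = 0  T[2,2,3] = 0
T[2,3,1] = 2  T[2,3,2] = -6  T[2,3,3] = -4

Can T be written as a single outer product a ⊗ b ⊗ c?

No

The mode-2 unfolding of T (rows indexed by j, columns by (i,k) = (1,1), (1,2), (1,3), (2,1), (2,2), (2,3)) is [[4, 0, 5, 2, 2, 0], [2, -1, 2, 0, 0, 0], [-4, 0, -5, 2, -6, -4]].
There the 3×3 minor on rows j ∈ {1, 2, 3}, columns (i,k) ∈ {(1,1), (1,2), (2,1)} is det [[4, 0, 2], [2, -1, 0], [-4, 0, 2]] = -16 ≠ 0, so this unfolding has rank ≥ 3; CP rank is at least every unfolding rank, so rank(T) ≥ 3.
In particular rank(T) ≥ 3 > 1, so T is not rank-1.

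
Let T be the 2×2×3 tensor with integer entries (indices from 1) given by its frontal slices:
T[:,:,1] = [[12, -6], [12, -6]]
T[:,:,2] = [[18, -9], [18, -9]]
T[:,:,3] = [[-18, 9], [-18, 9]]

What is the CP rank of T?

Lower bound: T ≠ 0 (e.g. T[1,1,1] = 12), so rank(T) ≥ 1.
Upper bound: if T = a ⊗ b ⊗ c then every fibre of T is a multiple of the corresponding factor, so read the factors off the fibres through the nonzero entry T[1,1,1] = 12.
The mode-1 fibre T[:,1,1] = [12, 12] gives a = [1, 1] (primitive direction); the mode-2 fibre T[1,:,1] = [12, -6] gives b = [2, -1]; then c[k] = T[1,1,k] / (a[1]·b[1]) = [12, 18, -18] / 2 = [6, 9, -9].
Expanding [1, 1] ⊗ [2, -1] ⊗ [6, 9, -9] reproduces all 12 entries of T, so T = [1, 1] ⊗ [2, -1] ⊗ [6, 9, -9] and rank(T) ≤ 1.
These bounds meet, so rank(T) = 1.

1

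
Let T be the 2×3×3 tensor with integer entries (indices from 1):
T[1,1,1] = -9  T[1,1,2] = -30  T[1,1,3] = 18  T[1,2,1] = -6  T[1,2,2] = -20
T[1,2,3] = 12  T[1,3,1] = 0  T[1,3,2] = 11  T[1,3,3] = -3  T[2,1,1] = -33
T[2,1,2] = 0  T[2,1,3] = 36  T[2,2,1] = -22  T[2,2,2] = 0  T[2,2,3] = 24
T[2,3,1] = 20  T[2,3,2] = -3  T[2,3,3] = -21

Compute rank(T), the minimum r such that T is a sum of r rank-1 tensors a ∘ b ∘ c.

Lower bound: in the mode-3 unfolding of T (rows indexed by k, columns by (i,j)) the 2×2 minor on rows k ∈ {1, 2}, columns (i,j) ∈ {(1,1), (1,3)} is det [[-9, 0], [-30, 11]] = -99 ≠ 0, so that unfolding has rank ≥ 2 and hence rank(T) ≥ 2 (CP rank is at least every unfolding rank, though it can be larger).
Upper bound: with S_k = T[:,:,k], the two rank-1 terms a₁b₁ᵀ, a₂b₂ᵀ are the rank-1 members of the pencil x·S₁ + y·S₂.
The 2×2 minor of x·S₁ + y·S₂ on rows {1,2}, columns {1,3} is −180·x² − 210·xy + 90·y² = (-30)·(2·x + 3·y)(3·x − y), vanishing at (x:y) = (3:-2) and (1:3).
M₁ = 3·S₁ − 2·S₂ = [[33, 22, -22], [-99, -66, 66]] = 11·(1, -3)(3, 2, -2)ᵀ and M₂ = S₁ + 3·S₂ = [[-99, -66, 33], [-33, -22, 11]] = (-11)·(3, 1)(3, 2, -1)ᵀ, so take a₁ = (1, -3), b₁ = (3, 2, -2), a₂ = (3, 1), b₂ = (3, 2, -1).
Each slice is an integer combination of E₁ = a₁b₁ᵀ and E₂ = a₂b₂ᵀ: S₁ = 3·E₁ − 2·E₂, S₂ = −E₁ − 3·E₂, S₃ = −3·E₁ + 3·E₂; reading off coefficients, c₁ = (3, -1, -3) and c₂ = (-2, -3, 3).
Hence T = (1, -3) ∘ (3, 2, -2) ∘ (3, -1, -3) + (3, 1) ∘ (3, 2, -1) ∘ (-2, -3, 3), so rank(T) ≤ 2.
These bounds meet, so rank(T) = 2.

2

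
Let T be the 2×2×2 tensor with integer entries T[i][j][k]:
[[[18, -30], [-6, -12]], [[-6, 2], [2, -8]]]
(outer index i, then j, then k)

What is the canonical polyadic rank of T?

Lower bound: the mode-2 unfolding of T (rows indexed by j, columns by (i,k) = (0,0), (0,1), (1,0), (1,1)) is [[18, -30, -6, 2], [-6, -12, 2, -8]].
There the 2×2 minor on rows j ∈ {0, 1}, columns (i,k) ∈ {(0,0), (0,1)} is det [[18, -30], [-6, -12]] = -396 ≠ 0, so this unfolding has rank ≥ 2; CP rank is at least every unfolding rank, so rank(T) ≥ 2. (Flattening ranks never certify an upper bound on CP rank; for that we must actually write T with 2 rank-1 terms.)
Upper bound — finding two terms. Write S_k = T[:,:,k] for the frontal slices: S₀ = [[18, -6], [-6, 2]], S₁ = [[-30, -12], [2, -8]].
If T = a₁ ⊗ b₁ ⊗ c₁ + a₂ ⊗ b₂ ⊗ c₂ then each S_k = c₁[k]·a₁b₁ᵀ + c₂[k]·a₂b₂ᵀ. S₀ and S₁ are linearly independent, so a₁b₁ᵀ and a₂b₂ᵀ must span the same plane of matrices: they are the rank-1 matrices of the form x·S₀ + y·S₁.
det(x·S₀ + y·S₁) is −264·xy + 264·y² = (-264)·(x − y)(y), vanishing at (x:y) = (1:1) and (1:0).
M₁ = S₀ + S₁ = [[-12, -18], [-4, -6]] = (-2)·[3, 1][2, 3]ᵀ and M₂ = S₀ = [[18, -6], [-6, 2]] = 2·[3, -1][3, -1]ᵀ, so take a₁ = [3, 1], b₁ = [2, 3], a₂ = [3, -1], b₂ = [3, -1].
Each slice is an integer combination of E₁ = a₁b₁ᵀ and E₂ = a₂b₂ᵀ: S₀ = 2·E₂, S₁ = −2·E₁ − 2·E₂; reading off coefficients, c₁ = [0, -2] and c₂ = [2, -2].
Hence T = [3, 1] ⊗ [2, 3] ⊗ [0, -2] + [3, -1] ⊗ [3, -1] ⊗ [2, -2], so rank(T) ≤ 2.
These bounds meet, so rank(T) = 2.

2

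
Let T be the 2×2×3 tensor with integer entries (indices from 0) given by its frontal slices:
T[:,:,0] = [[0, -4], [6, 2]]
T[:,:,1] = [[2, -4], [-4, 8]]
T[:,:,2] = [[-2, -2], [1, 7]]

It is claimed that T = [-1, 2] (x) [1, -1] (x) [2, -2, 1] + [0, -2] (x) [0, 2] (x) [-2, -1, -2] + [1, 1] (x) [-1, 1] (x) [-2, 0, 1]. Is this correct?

Reconstruct entry (0,1,0) from the claimed factors: Σₗ aₗ[0]bₗ[1]cₗ[0] = (-1)·(-1)·(2) + (0)·(2)·(-2) + (1)·(1)·(-2) = 0, but T[0,1,0] = -4. The claim is false.

No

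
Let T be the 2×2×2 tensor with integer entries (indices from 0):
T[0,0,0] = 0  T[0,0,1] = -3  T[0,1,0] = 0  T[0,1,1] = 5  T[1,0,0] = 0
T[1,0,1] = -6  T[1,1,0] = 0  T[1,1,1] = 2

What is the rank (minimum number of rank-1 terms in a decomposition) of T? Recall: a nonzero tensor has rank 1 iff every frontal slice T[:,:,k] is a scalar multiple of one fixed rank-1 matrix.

2

Lower bound: the mode-2 unfolding of T (rows indexed by j, columns by (i,k) = (0,0), (0,1), (1,0), (1,1)) is [[0, -3, 0, -6], [0, 5, 0, 2]].
There the 2×2 minor on rows j ∈ {0, 1}, columns (i,k) ∈ {(0,1), (1,1)} is det [[-3, -6], [5, 2]] = 24 ≠ 0, so this unfolding has rank ≥ 2; CP rank is at least every unfolding rank, so rank(T) ≥ 2. (Flattening ranks never certify an upper bound on CP rank; for that we must actually write T with 2 rank-1 terms.)
Upper bound — finding two terms. Every mode-3 slice of T is a multiple of one matrix: T[:,:,k] = c[k]·M with c = [0, 1] and M = [[-3, 5], [-6, 2]] (rows indexed by i, columns by j). So it suffices to write M as a sum of two rank-1 matrices.
Splitting M by its rows (i = 0, 1), M = [1, 0][-3, 5]ᵀ + [0, 1][-6, 2]ᵀ.
Hence T = [1, 0] ⊗ [-3, 5] ⊗ [0, 1] + [0, 1] ⊗ [-6, 2] ⊗ [0, 1], so rank(T) ≤ 2.
These bounds meet, so rank(T) = 2.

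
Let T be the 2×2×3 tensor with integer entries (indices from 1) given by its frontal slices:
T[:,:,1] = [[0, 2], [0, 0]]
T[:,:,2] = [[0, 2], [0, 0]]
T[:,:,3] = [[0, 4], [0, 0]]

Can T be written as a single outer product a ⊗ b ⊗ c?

Yes

If T = a ⊗ b ⊗ c then every fibre of T is a multiple of the corresponding factor, so read the factors off the fibres through the nonzero entry T[1,2,1] = 2.
The mode-1 fibre T[:,2,1] = [2, 0] gives a = [1, 0] (primitive direction); the mode-2 fibre T[1,:,1] = [0, 2] gives b = [0, 1]; then c[k] = T[1,2,k] / (a[1]·b[2]) = [2, 2, 4] / 1 = [2, 2, 4].
Expanding [1, 0] ⊗ [0, 1] ⊗ [2, 2, 4] reproduces all 12 entries of T, so T = [1, 0] ⊗ [0, 1] ⊗ [2, 2, 4] and rank(T) ≤ 1.
Equivalently every frontal slice T[:,:,k] is c[k] times the rank-1 matrix [1, 0] ⊗ [0, 1]. So T has rank 1 (it is nonzero).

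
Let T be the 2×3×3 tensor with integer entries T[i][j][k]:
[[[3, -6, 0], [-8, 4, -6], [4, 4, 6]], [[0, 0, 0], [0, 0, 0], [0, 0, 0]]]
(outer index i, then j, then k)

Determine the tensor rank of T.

Lower bound: the mode-3 unfolding of T (rows indexed by k, columns by (i,j) = (0,0), (0,1), (0,2), (1,0), (1,1), (1,2)) is [[3, -8, 4, 0, 0, 0], [-6, 4, 4, 0, 0, 0], [0, -6, 6, 0, 0, 0]].
There the 2×2 minor on rows k ∈ {0, 1}, columns (i,j) ∈ {(0,0), (0,1)} is det [[3, -8], [-6, 4]] = -36 ≠ 0, so this unfolding has rank ≥ 2; CP rank is at least every unfolding rank, so rank(T) ≥ 2. (Unfolding ranks only ever bound the CP rank from below — rank(T) can be strictly larger than all of them — so the matching upper bound has to come from an explicit 2-term decomposition.)
Upper bound — finding two terms. Every mode-1 slice of T is a multiple of one matrix: T[i,:,:] = a[i]·M with a = (1, 0) and M = [[3, -6, 0], [-8, 4, -6], [4, 4, 6]] (rows indexed by j, columns by k). So it suffices to write M as a sum of two rank-1 matrices.
The columns of M satisfy (column 1) = −2·(column 0) + 2·(column 2), so splitting by columns, M = (3, -8, 4)(1, -2, 0)ᵀ + (0, -6, 6)(0, 2, 1)ᵀ.
Hence T = (1, 0) ⊗ (3, -8, 4) ⊗ (1, -2, 0) + (1, 0) ⊗ (0, -6, 6) ⊗ (0, 2, 1), so rank(T) ≤ 2.
These bounds meet, so rank(T) = 2.
Check entry T[0,0,0] = 3: (1)·(3)·(1) + (1)·(0)·(0) = 3.

2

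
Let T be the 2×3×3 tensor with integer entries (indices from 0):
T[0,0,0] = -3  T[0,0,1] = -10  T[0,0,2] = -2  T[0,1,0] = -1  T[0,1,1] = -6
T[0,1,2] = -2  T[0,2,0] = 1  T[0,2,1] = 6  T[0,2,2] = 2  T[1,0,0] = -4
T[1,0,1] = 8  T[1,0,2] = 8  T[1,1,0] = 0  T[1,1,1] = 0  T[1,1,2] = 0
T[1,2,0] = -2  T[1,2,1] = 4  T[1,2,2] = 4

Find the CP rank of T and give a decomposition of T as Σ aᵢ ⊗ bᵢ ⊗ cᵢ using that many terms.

Lower bound: the mode-2 unfolding of T (rows indexed by j, columns by (i,k) = (0,0), (0,1), (0,2), (1,0), (1,1), (1,2)) is [[-3, -10, -2, -4, 8, 8], [-1, -6, -2, 0, 0, 0], [1, 6, 2, -2, 4, 4]].
There the 3×3 minor on rows j ∈ {0, 1, 2}, columns (i,k) ∈ {(0,0), (0,1), (1,0)} is det [[-3, -10, -4], [-1, -6, 0], [1, 6, -2]] = -16 ≠ 0, so this unfolding has rank ≥ 3; CP rank is at least every unfolding rank, so rank(T) ≥ 3. (Flattening ranks never certify an upper bound on CP rank; for that we must actually write T with 3 rank-1 terms.)
Upper bound: T is a sum of 3 rank-1 terms, T = [0, 1] ⊗ [2, 0, 1] ⊗ [-2, 4, 4] + [1, 0] ⊗ [1, 1, -1] ⊗ [1, -2, -2] + [1, 0] ⊗ [2, 1, -1] ⊗ [-2, -4, 0] (written with every a and b primitive with positive leading entry and the scale carried by c; CP decompositions are not unique, and this one is verified by expanding entrywise), so rank(T) ≤ 3.
These bounds meet, so rank(T) = 3.

rank(T) = 3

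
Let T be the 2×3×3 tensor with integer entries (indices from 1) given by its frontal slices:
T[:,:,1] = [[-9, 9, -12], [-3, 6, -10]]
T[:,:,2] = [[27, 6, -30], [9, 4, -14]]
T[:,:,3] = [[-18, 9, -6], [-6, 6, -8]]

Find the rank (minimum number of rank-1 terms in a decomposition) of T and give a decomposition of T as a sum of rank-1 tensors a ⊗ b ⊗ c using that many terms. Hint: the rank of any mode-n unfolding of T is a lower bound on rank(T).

Lower bound: the mode-3 unfolding of T (rows indexed by k, columns by (i,j) = (1,1), (1,2), (1,3), (2,1), (2,2), (2,3)) is [[-9, 9, -12, -3, 6, -10], [27, 6, -30, 9, 4, -14], [-18, 9, -6, -6, 6, -8]].
There the 2×2 minor on rows k ∈ {1, 2}, columns (i,j) ∈ {(1,1), (1,2)} is det [[-9, 9], [27, 6]] = -297 ≠ 0, so this unfolding has rank ≥ 2; CP rank is at least every unfolding rank, so rank(T) ≥ 2. (Flattening ranks never certify an upper bound on CP rank; for that we must actually write T with 2 rank-1 terms.)
Upper bound — finding two terms. Write S_k = T[:,:,k] for the frontal slices: S₁ = [[-9, 9, -12], [-3, 6, -10]], S₂ = [[27, 6, -30], [9, 4, -14]], S₃ = [[-18, 9, -6], [-6, 6, -8]].
If T = a₁ ⊗ b₁ ⊗ c₁ + a₂ ⊗ b₂ ⊗ c₂ then each S_k = c₁[k]·a₁b₁ᵀ + c₂[k]·a₂b₂ᵀ. S₁ and S₂ are linearly independent, so a₁b₁ᵀ and a₂b₂ᵀ must span the same plane of matrices: they are the rank-1 matrices of the form x·S₁ + y·S₂.
The 2×2 minor of x·S₁ + y·S₂ on rows {1,2}, columns {1,2} is −27·x² + 63·xy + 54·y² = (-9)·(x − 3·y)(3·x + 2·y), vanishing at (x:y) = (3:1) and (2:-3).
M₁ = 3·S₁ + S₂ = [[0, 33, -66], [0, 22, -44]] = 11·(3, 2)(0, 1, -2)ᵀ and M₂ = 2·S₁ − 3·S₂ = [[-99, 0, 66], [-33, 0, 22]] = (-11)·(3, 1)(3, 0, -2)ᵀ, so take a₁ = (3, 2), b₁ = (0, 1, -2), a₂ = (3, 1), b₂ = (3, 0, -2).
Each slice is an integer combination of E₁ = a₁b₁ᵀ and E₂ = a₂b₂ᵀ: S₁ = 3·E₁ − E₂, S₂ = 2·E₁ + 3·E₂, S₃ = 3·E₁ − 2·E₂; reading off coefficients, c₁ = (3, 2, 3) and c₂ = (-1, 3, -2).
Hence T = (3, 2) ⊗ (0, 1, -2) ⊗ (3, 2, 3) + (3, 1) ⊗ (3, 0, -2) ⊗ (-1, 3, -2), so rank(T) ≤ 2.
These bounds meet, so rank(T) = 2.
Check entry T[1,3,3] = -6: (3)·(-2)·(3) + (3)·(-2)·(-2) = -6.

rank(T) = 2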